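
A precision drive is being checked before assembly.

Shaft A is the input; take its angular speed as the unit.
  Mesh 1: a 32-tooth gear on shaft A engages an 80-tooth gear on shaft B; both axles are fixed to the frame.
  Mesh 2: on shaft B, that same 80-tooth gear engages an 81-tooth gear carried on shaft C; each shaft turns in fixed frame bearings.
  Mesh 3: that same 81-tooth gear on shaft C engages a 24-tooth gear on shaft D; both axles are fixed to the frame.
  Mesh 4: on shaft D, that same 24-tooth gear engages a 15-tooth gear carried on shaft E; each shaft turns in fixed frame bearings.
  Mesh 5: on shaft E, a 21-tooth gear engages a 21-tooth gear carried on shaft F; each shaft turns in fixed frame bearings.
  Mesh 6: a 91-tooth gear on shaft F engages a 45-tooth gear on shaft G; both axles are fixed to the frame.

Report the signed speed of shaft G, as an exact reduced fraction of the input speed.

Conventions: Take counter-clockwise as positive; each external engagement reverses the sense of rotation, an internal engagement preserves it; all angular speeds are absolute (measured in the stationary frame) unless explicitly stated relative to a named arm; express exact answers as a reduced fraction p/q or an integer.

6-mesh fixed-axis compound train (all bearings frame-fixed)
mesh 1 [32T→80T]: |ω|/ω_in = 1×32/80 = 2/5, sense flips to −
mesh 2 [80T→81T]: |ω|/ω_in = (2/5)×80/81 = 32/81, sense flips to +
mesh 3 [81T→24T]: |ω|/ω_in = (32/81)×81/24 = 4/3, sense flips to −
mesh 4 [24T→15T]: |ω|/ω_in = (4/3)×24/15 = 32/15, sense flips to +
mesh 5 [21T→21T]: |ω|/ω_in = (32/15)×21/21 = 32/15, sense flips to −
mesh 6 [91T→45T]: |ω|/ω_in = (32/15)×91/45 = 2912/675, sense flips to +
signed output speed (× input speed) = 2912/675

2912/675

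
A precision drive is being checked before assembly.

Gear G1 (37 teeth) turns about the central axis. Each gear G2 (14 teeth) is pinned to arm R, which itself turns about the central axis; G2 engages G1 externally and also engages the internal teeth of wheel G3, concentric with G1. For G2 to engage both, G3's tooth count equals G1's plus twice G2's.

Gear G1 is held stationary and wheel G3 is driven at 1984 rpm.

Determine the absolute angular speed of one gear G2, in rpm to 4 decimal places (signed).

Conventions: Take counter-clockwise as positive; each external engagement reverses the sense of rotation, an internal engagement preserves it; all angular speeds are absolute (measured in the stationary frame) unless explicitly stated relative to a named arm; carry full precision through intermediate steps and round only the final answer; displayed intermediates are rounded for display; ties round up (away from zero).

+4605.7143 rpm

topology: planetary set — G1 37T / G2 14T / G3 65T, arm = carrier (Willis)
normalise by the input: solve with ω_ring = 1, then scale by 1984 rpm
ring teeth: 37 + 2·14 = 65
37(ω_sun−ω_arm) = −65(ω_ring−ω_arm),  ω_sun = 0, ω_ring = 1
37(0−ω_arm) = −65(1−ω_arm)  ⇒  102·ω_arm = 65  ⇒  ω_arm = 65/102
sun–planet mesh: 37·(0−65/102) = −14·(ω_p−ω_arm)  ⇒  ω_p−ω_arm = 2405/1428
ω_p = 65/102 + 2405/1428 = 65/28
scale: ω_p = 65/28 × 1984 rpm = +4605.7143 rpm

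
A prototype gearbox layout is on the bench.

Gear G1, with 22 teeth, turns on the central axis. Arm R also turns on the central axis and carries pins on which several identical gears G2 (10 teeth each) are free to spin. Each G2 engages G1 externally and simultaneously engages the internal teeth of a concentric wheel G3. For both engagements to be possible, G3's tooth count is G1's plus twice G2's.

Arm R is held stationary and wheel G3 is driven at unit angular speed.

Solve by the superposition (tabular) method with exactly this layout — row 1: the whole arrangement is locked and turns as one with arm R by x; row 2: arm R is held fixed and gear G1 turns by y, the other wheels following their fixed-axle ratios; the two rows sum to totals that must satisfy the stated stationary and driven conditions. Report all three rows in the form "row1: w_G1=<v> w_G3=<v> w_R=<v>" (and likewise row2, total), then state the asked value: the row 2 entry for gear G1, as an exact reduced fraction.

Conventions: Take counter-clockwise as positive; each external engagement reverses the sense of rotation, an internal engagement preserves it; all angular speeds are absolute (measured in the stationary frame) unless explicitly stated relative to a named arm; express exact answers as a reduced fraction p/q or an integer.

row1: w_G1=0 w_G3=0 w_R=0
row2: w_G1=-21/11 w_G3=1 w_R=0
total: w_G1=-21/11 w_G3=1 w_R=0
asked value: -21/11

recognized (axles ride arm R): planetary set, 22/10/42 teeth
row 1 — lock + rotate with arm: ω_sun = ω_ring = ω_arm = x
row 2: sun turns y, ring = −(22/42)·y, arm 0
boundary: total ω_arm = x = 0 and total ω_ring = x − (22/42)·y = 1  ⇒  y = -21/11, x = 0
row 2 ring = −(22/42)·(-21/11) = 1
totals (row 1 + row 2): sun 0 + (-21/11) = -21/11, ring 0 + 1 = 1, arm 0 + 0 = 0
asked cell (row2, sun) = -21/11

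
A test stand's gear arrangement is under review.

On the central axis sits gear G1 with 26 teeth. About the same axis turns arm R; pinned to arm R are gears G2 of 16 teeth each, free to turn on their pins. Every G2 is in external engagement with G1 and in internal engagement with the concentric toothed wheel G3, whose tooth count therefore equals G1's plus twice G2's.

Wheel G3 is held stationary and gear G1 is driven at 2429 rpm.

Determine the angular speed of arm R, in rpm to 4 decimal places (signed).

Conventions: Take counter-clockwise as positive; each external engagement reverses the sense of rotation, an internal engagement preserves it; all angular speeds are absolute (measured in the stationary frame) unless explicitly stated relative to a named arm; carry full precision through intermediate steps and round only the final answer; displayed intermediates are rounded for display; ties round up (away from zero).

+751.8333 rpm

recognized (axles ride arm R): planetary set, 26/16/58 teeth
normalise by the input: solve with ω_sun = 1, then scale by 2429 rpm
ring teeth: 26 + 2·16 = 58
26(ω_sun−ω_arm) = −58(ω_ring−ω_arm),  ω_ring = 0, ω_sun = 1
26(1−ω_arm) = −58(0−ω_arm)  ⇒  84·ω_arm = 26  ⇒  ω_arm = 13/42
scale: ω_arm = 13/42 × 2429 rpm = +751.8333 rpm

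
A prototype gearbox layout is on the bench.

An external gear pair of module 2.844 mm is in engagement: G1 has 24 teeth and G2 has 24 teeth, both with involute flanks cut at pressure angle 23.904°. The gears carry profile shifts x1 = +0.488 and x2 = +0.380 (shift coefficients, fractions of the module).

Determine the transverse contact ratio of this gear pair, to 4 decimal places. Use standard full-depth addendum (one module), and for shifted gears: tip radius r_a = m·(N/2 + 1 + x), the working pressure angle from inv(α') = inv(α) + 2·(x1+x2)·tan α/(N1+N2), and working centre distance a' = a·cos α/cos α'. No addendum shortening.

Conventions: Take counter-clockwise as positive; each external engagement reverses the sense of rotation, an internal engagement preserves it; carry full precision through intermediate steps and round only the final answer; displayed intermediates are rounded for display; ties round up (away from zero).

1.3707

topology: single-mesh involute geometry — m = 2.844, 24T/24T pair
base radii: r_b1 = 31.200694, r_b2 = 31.200694
tip radii: r_a1 = 38.359872, r_a2 = 38.052720
inv(α') = inv(23.904°) + 2·(+0.488+0.380)·tan α/(24+24) = 0.04204891  ⇒  α' = 27.80211°
a' = a·cos α / cos α' = 68.2560·cos 23.904°/cos 27.80211° = 70.544814
action lengths: √(r_a1²−r_b1²) = 22.315835, √(r_a2²−r_b2²) = 21.783623
base pitch p_b = π·m·cos α = 8.168322
CR = (22.315835 + 21.783623 − 70.544814·sin 27.80211°)/8.168322 = 1.370661
contact ratio ≈ 1.3707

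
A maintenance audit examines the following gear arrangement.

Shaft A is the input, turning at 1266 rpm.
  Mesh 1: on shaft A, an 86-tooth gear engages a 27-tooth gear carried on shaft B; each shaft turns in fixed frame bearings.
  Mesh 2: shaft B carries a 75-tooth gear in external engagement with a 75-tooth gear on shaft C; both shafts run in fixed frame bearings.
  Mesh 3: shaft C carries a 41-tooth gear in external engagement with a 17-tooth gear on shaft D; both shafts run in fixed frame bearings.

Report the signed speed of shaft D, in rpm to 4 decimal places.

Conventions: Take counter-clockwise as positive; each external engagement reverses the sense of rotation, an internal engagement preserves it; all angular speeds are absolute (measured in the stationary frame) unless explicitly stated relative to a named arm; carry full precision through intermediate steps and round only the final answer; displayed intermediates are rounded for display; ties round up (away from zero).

-9725.3072 rpm

topology: fixed-axis compound train — 3 meshes, A→D
mesh 1 [86T→27T]: ω = 1266.0000×86/27 = 4032.4444 rpm, sense flips to −
mesh 2 [75T→75T]: ω = 4032.4444×75/75 = 4032.4444 rpm, sense flips to +
mesh 3 [41T→17T]: ω = 4032.4444×41/17 = 9725.3072 rpm, sense flips to −
signed output speed = -9725.3072 rpm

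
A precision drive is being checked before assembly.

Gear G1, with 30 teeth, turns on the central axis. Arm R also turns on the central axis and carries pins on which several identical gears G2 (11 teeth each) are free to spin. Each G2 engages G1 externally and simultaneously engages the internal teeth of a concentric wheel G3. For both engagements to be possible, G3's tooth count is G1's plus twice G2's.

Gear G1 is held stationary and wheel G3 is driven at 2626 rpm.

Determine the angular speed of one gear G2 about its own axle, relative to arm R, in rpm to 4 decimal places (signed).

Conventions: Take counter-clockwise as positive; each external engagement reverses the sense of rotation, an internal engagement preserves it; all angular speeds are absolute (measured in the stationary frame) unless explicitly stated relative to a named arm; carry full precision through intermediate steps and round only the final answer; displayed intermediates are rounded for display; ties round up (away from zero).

recognized (axles ride arm R): planetary set, 30/11/52 teeth
normalise by the input: solve with ω_ring = 1, then scale by 2626 rpm
ring teeth: 30 + 2·11 = 52
30(ω_sun−ω_arm) = −52(ω_ring−ω_arm),  ω_sun = 0, ω_ring = 1
30(0−ω_arm) = −52(1−ω_arm)  ⇒  82·ω_arm = 52  ⇒  ω_arm = 26/41
sun–planet mesh: 30·(0−26/41) = −11·(ω_p−ω_arm)  ⇒  ω_p−ω_arm = 780/451
scale: ω_p−ω_arm = 780/451 × 2626 rpm = +4541.6408 rpm

+4541.6408 rpm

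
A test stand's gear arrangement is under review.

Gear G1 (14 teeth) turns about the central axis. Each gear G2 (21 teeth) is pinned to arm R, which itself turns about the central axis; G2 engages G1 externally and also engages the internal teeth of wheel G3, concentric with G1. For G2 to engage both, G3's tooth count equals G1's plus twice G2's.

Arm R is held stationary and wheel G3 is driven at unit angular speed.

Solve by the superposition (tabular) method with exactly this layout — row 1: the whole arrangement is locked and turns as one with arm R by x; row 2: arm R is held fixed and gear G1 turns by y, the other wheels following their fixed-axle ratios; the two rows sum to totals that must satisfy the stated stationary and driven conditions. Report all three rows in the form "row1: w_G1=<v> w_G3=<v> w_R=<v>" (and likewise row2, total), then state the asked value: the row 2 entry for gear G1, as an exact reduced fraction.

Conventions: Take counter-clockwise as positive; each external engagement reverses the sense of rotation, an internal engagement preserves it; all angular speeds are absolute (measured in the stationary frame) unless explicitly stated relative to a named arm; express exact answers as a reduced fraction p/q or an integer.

class = planetary set [G3 = 14+2·21 = 56; Willis about the carrier]
row 1 (train locked, turned with arm): all members turn x
row 2 — arm fixed, fixed-axis ratios: sun y, ring −(14/56)·y, arm 0
boundary: total ω_arm = x = 0 and total ω_ring = x − (14/56)·y = 1  ⇒  y = -4, x = 0
row 2 ring = −(14/56)·(-4) = 1
totals (row 1 + row 2): sun 0 + (-4) = -4, ring 0 + 1 = 1, arm 0 + 0 = 0
asked cell (row2, sun) = -4

row1: w_G1=0 w_G3=0 w_R=0
row2: w_G1=-4 w_G3=1 w_R=0
total: w_G1=-4 w_G3=1 w_R=0
asked value: -4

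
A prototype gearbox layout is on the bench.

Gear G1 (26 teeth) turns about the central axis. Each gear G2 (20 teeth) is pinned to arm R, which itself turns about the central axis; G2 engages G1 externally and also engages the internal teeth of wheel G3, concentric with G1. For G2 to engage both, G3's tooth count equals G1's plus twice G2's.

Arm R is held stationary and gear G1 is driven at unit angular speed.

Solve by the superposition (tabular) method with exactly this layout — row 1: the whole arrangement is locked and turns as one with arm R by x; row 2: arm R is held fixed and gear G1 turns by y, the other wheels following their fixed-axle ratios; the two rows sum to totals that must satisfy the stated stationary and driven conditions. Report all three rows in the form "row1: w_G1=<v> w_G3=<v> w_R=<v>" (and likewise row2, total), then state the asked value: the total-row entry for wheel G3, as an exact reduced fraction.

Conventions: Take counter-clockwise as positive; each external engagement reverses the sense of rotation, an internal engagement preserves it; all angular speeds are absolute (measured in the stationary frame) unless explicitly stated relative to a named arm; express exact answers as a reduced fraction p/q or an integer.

row1: w_G1=0 w_G3=0 w_R=0
row2: w_G1=1 w_G3=-13/33 w_R=0
total: w_G1=1 w_G3=-13/33 w_R=0
asked value: -13/33

class = planetary set [G3 = 26+2·20 = 66; Willis about the carrier]
row 1 — lock + rotate with arm: ω_sun = ω_ring = ω_arm = x
row 2 (arm held, sun turns y): ω_ring = −(26/66)·y, ω_arm = 0
boundary: total ω_arm = x = 0 and total ω_sun = x + y = 1  ⇒  y = 1, x = 0
row 2 ring = −(26/66)·1 = -13/33
totals (row 1 + row 2): sun 0 + 1 = 1, ring 0 + (-13/33) = -13/33, arm 0 + 0 = 0
asked cell (total, ring) = -13/33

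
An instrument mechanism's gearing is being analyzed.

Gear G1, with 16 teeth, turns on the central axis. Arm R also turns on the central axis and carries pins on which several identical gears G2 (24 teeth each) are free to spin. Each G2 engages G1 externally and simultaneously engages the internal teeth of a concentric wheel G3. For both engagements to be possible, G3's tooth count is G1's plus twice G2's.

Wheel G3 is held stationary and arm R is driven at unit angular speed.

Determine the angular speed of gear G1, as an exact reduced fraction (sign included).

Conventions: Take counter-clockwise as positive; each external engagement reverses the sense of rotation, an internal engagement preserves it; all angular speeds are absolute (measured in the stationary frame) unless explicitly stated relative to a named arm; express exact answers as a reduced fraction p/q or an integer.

5

topology: planetary set — G1 16T / G2 24T / G3 64T, arm = carrier (Willis)
ring teeth: 16 + 2·24 = 64
16(ω_sun−ω_arm) = −64(ω_ring−ω_arm),  ω_ring = 0, ω_arm = 1
ω_sun = 1 − (64/16)(0−1) = 5
exact speed ratio = 5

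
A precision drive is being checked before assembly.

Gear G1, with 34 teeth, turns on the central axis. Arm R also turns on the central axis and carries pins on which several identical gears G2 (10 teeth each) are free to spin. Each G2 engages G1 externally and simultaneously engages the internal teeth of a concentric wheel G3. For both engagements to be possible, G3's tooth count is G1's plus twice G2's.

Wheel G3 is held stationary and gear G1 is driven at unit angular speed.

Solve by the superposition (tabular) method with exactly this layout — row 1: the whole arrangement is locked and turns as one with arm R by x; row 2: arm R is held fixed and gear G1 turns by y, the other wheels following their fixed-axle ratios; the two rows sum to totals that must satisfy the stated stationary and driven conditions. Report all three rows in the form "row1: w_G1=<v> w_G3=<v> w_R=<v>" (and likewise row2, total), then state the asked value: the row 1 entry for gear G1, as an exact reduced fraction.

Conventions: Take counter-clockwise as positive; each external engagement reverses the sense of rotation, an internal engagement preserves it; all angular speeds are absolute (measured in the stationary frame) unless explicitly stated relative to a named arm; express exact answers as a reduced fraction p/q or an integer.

row1: w_G1=17/44 w_G3=17/44 w_R=17/44
row2: w_G1=27/44 w_G3=-17/44 w_R=0
total: w_G1=1 w_G3=0 w_R=17/44
asked value: 17/44

planetary set (34T centre, 10T on arm, 54T internal) — Willis relation
superposition row 1 [locked train]: every member turns x
row 2 — arm fixed, fixed-axis ratios: sun y, ring −(34/54)·y, arm 0
boundary: total ω_ring = x − (34/54)·y = 0 and total ω_sun = x + y = 1  ⇒  y = 27/44, x = 17/44
row 2 ring = −(34/54)·27/44 = -17/44
totals (row 1 + row 2): sun 17/44 + 27/44 = 1, ring 17/44 + (-17/44) = 0, arm 17/44 + 0 = 17/44
asked cell (row1, sun) = 17/44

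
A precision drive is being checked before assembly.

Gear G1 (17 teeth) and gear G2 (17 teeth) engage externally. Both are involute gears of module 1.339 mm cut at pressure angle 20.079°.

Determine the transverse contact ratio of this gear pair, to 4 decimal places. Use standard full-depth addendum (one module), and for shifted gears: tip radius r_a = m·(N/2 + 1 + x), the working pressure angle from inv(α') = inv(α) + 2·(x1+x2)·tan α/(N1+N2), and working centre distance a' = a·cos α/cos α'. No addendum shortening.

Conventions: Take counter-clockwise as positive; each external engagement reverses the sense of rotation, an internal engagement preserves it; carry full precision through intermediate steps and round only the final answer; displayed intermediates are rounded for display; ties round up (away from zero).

topology: single-mesh involute geometry — m = 1.339, 17T/17T pair
base radii: r_b1 = 10.689734, r_b2 = 10.689734
tip radii: r_a1 = 12.720500, r_a2 = 12.720500
no profile shift: α' = α, a' = a
action lengths: √(r_a1²−r_b1²) = 6.894977, √(r_a2²−r_b2²) = 6.894977
base pitch p_b = π·m·cos α = 3.950916
CR = (6.894977 + 6.894977 − 22.763000·sin 20.07900°)/3.950916 = 1.512323
contact ratio ≈ 1.5123

1.5123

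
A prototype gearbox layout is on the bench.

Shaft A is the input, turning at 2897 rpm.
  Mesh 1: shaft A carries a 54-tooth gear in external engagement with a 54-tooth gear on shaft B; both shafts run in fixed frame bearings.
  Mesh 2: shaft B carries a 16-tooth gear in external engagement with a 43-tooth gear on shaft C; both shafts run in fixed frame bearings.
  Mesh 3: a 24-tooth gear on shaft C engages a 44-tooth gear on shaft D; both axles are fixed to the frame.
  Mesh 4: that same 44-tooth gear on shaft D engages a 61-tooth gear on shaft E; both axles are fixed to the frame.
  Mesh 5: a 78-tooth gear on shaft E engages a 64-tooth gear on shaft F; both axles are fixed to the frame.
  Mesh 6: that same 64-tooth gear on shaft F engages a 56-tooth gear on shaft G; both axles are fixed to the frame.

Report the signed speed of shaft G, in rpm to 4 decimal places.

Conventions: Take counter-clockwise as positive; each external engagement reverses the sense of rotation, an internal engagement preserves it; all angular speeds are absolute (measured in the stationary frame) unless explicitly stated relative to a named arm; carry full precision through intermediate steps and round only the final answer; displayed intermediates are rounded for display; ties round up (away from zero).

+590.7286 rpm

6-mesh fixed-axis compound train (all bearings frame-fixed)
mesh 1 [54T→54T]: ω = 2897.0000×54/54 = 2897.0000 rpm, sense flips to −
mesh 2 [16T→43T]: ω = 2897.0000×16/43 = 1077.9535 rpm, sense flips to +
mesh 3 [24T→44T]: ω = 1077.9535×24/44 = 587.9746 rpm, sense flips to −
mesh 4 [44T→61T]: ω = 587.9746×44/61 = 424.1128 rpm, sense flips to +
mesh 5 [78T→64T]: ω = 424.1128×78/64 = 516.8875 rpm, sense flips to −
mesh 6 [64T→56T]: ω = 516.8875×64/56 = 590.7286 rpm, sense flips to +
signed output speed = +590.7286 rpm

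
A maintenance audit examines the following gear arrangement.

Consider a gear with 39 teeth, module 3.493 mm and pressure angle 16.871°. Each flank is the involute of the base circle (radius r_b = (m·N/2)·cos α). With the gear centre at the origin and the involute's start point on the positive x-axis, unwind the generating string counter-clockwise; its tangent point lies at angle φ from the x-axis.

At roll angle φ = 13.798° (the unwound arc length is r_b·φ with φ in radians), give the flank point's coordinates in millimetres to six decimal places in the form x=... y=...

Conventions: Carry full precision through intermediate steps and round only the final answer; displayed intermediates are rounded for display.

x=67.044718 y=0.301693

recognized (one wheel, involute flank): single-mesh tooth geometry, m = 3.493, N = 39
pitch radius r_p = m·N/2 = 3.493·39/2 = 68.113500
base radius r_b = r_p·cos α = 68.113500·cos 16.871° = 65.181936
roll angle φ = 13.798° = 0.24082053 rad
x = r_b·(cos φ + φ·sin φ) = 67.044718
y = r_b·(sin φ − φ·cos φ) = 0.301693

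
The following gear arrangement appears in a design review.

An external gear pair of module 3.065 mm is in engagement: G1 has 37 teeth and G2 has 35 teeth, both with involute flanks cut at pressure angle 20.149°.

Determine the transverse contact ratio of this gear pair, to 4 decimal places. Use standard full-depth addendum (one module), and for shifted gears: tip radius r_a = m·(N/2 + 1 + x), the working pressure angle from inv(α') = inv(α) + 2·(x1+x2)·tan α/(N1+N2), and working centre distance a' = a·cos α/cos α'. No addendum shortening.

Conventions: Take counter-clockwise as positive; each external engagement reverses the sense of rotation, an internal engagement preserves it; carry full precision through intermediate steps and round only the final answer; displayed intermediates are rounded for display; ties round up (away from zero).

1.6854

single-mesh involute tooth geometry (37T engaging 35T at module 3.065)
base radii: r_b1 = 53.232307, r_b2 = 50.354885
tip radii: r_a1 = 59.767500, r_a2 = 56.702500
no profile shift: α' = α, a' = a
action lengths: √(r_a1²−r_b1²) = 27.174906, √(r_a2²−r_b2²) = 26.068353
base pitch p_b = π·m·cos α = 9.039688
CR = (27.174906 + 26.068353 − 110.340000·sin 20.14900°)/9.039688 = 1.685373
contact ratio ≈ 1.6854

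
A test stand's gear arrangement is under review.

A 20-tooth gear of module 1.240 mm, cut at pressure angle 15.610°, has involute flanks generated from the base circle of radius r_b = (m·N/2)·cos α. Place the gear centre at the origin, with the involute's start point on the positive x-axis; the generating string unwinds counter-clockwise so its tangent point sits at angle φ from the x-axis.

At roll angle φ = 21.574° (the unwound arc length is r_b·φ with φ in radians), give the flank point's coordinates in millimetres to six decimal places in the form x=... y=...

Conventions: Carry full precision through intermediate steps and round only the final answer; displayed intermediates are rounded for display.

topology: single-mesh involute geometry — m = 1.240, N = 20
pitch radius r_p = m·N/2 = 1.240·20/2 = 12.400000
base radius r_b = r_p·cos α = 12.400000·cos 15.610° = 11.942634
roll angle φ = 21.574° = 0.37653733 rad
x = r_b·(cos φ + φ·sin φ) = 12.759476
y = r_b·(sin φ − φ·cos φ) = 0.209524

x=12.759476 y=0.209524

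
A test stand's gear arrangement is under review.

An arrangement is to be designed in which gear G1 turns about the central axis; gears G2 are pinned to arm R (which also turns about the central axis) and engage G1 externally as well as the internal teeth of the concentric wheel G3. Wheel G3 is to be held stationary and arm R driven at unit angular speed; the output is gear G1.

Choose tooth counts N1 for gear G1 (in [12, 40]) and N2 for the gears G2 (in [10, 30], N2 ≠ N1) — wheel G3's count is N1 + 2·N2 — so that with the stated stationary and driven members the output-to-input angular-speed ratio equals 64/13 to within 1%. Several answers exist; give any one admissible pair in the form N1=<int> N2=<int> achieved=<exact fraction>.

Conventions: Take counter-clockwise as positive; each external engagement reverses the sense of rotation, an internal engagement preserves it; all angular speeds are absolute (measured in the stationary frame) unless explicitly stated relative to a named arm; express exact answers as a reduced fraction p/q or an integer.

planetary set to be sized for 64/13 (Willis relation)
Willis with ω_ring = 0: ω_sun/ω_arm = (N1+N3)/N1; set equal to 64/13  ⇒  N3/N1 = 64/13 − 1 = 51/13
N3 = N1 + 2·N2  ⇒  N2/N1 = (N3/N1 − 1)/2 = (51/13 − 1)/2 = 19/13
smallest multiple with N1 ≥ 12 and N2 ≥ 10: k = 1  ⇒  N1 = 1·13 = 13, N2 = 1·19 = 19 (N1 ≤ 40, N2 ≤ 30, N2 ≠ N1 ✓), N3 = 13 + 2·19 = 51
check: (N1+N3)/N1 with N1 = 13, N3 = 51 gives 64/13; |achieved − target| = 0 ≤ 16/325 ✓

N1=13 N2=19 achieved=64/13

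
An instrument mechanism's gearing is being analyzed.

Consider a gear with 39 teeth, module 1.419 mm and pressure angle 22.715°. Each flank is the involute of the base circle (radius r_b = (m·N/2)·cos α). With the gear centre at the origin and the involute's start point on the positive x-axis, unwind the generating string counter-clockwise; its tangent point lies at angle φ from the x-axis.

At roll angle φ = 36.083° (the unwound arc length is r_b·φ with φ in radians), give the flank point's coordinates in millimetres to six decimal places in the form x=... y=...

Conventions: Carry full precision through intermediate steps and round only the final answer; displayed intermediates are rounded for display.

x=30.094934 y=2.041970

topology: single-mesh involute geometry — m = 1.419, N = 39
pitch radius r_p = m·N/2 = 1.419·39/2 = 27.670500
base radius r_b = r_p·cos α = 27.670500·cos 22.715° = 25.524294
roll angle φ = 36.083° = 0.62976715 rad
x = r_b·(cos φ + φ·sin φ) = 30.094934
y = r_b·(sin φ − φ·cos φ) = 2.041970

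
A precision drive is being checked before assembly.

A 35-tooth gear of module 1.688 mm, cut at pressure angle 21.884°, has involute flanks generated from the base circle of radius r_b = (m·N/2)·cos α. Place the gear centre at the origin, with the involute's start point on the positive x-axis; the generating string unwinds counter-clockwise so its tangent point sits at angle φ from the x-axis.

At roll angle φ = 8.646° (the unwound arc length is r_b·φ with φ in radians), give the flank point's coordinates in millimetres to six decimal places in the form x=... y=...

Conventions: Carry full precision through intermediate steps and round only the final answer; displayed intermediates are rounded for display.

x=27.721679 y=0.031325

topology: single-mesh involute geometry — m = 1.688, N = 35
pitch radius r_p = m·N/2 = 1.688·35/2 = 29.540000
base radius r_b = r_p·cos α = 29.540000·cos 21.884° = 27.411359
roll angle φ = 8.646° = 0.15090117 rad
x = r_b·(cos φ + φ·sin φ) = 27.721679
y = r_b·(sin φ − φ·cos φ) = 0.031325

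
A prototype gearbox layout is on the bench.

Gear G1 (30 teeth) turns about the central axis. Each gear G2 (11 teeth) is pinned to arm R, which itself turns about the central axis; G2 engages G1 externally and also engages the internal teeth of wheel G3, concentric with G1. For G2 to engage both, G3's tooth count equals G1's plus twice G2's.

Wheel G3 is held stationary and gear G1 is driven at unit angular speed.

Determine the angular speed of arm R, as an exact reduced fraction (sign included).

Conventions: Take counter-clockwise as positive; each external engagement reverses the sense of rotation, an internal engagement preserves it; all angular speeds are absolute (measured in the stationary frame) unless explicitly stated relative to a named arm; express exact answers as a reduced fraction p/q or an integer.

15/41

planetary set (30T centre, 11T on arm, 52T internal) — Willis relation
ring teeth: 30 + 2·11 = 52
30(ω_sun−ω_arm) = −52(ω_ring−ω_arm),  ω_ring = 0, ω_sun = 1
30(1−ω_arm) = −52(0−ω_arm)  ⇒  82·ω_arm = 30  ⇒  ω_arm = 15/41
exact speed ratio = 15/41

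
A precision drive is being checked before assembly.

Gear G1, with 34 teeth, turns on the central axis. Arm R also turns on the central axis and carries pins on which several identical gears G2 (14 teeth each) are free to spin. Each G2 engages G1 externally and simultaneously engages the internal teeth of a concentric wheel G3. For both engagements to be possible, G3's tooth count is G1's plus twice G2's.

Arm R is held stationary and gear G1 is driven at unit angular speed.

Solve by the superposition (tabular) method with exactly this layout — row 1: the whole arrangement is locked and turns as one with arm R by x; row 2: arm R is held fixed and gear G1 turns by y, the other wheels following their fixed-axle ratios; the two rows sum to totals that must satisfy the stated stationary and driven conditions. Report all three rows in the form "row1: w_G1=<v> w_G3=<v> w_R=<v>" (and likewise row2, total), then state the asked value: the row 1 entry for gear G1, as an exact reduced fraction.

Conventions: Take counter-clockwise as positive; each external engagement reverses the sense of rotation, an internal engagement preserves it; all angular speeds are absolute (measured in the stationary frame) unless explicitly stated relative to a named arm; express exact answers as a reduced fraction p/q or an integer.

row1: w_G1=0 w_G3=0 w_R=0
row2: w_G1=1 w_G3=-17/31 w_R=0
total: w_G1=1 w_G3=-17/31 w_R=0
asked value: 0

class = planetary set [G3 = 34+2·14 = 62; Willis about the carrier]
row 1: whole set turns with the arm by x
row 2 (arm held, sun turns y): ω_ring = −(34/62)·y, ω_arm = 0
boundary: total ω_arm = x = 0 and total ω_sun = x + y = 1  ⇒  y = 1, x = 0
row 2 ring = −(34/62)·1 = -17/31
totals (row 1 + row 2): sun 0 + 1 = 1, ring 0 + (-17/31) = -17/31, arm 0 + 0 = 0
asked cell (row1, sun) = 0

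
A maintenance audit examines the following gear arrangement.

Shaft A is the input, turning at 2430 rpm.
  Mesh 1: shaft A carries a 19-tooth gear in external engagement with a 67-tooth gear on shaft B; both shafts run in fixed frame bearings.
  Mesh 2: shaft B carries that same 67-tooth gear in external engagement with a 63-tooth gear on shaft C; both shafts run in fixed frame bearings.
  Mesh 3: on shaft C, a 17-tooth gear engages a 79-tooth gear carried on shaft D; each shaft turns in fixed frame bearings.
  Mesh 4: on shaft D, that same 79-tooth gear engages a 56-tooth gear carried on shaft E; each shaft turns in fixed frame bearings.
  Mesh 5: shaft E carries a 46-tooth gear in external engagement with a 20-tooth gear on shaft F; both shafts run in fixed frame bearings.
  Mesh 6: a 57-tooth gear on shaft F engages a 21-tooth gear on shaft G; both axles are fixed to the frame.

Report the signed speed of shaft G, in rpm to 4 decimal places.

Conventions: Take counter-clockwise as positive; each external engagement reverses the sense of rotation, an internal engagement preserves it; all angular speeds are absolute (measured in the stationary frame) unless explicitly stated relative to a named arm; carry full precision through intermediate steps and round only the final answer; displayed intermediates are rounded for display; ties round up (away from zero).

topology: fixed-axis compound train — 6 meshes, A→G
mesh 1 [19T→67T]: ω = 2430.0000×19/67 = 689.1045 rpm, sense flips to −
mesh 2 [67T→63T]: ω = 689.1045×67/63 = 732.8571 rpm, sense flips to +
mesh 3 [17T→79T]: ω = 732.8571×17/79 = 157.7034 rpm, sense flips to −
mesh 4 [79T→56T]: ω = 157.7034×79/56 = 222.4745 rpm, sense flips to +
mesh 5 [46T→20T]: ω = 222.4745×46/20 = 511.6913 rpm, sense flips to −
mesh 6 [57T→21T]: ω = 511.6913×57/21 = 1388.8765 rpm, sense flips to +
signed output speed = +1388.8765 rpm

+1388.8765 rpm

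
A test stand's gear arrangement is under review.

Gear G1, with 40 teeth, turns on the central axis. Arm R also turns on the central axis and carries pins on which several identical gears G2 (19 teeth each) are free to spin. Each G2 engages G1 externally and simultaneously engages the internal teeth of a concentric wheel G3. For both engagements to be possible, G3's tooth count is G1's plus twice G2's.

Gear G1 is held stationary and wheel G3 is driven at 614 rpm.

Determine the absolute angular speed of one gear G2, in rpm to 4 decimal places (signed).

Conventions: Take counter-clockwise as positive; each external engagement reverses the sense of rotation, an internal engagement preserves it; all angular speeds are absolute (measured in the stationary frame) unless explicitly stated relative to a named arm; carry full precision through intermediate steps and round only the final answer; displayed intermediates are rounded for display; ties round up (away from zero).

topology: planetary set — G1 40T / G2 19T / G3 78T, arm = carrier (Willis)
normalise by the input: solve with ω_ring = 1, then scale by 614 rpm
ring teeth: 40 + 2·19 = 78
40(ω_sun−ω_arm) = −78(ω_ring−ω_arm),  ω_sun = 0, ω_ring = 1
40(0−ω_arm) = −78(1−ω_arm)  ⇒  118·ω_arm = 78  ⇒  ω_arm = 39/59
sun–planet mesh: 40·(0−39/59) = −19·(ω_p−ω_arm)  ⇒  ω_p−ω_arm = 1560/1121
ω_p = 39/59 + 1560/1121 = 39/19
scale: ω_p = 39/19 × 614 rpm = +1260.3158 rpm

+1260.3158 rpm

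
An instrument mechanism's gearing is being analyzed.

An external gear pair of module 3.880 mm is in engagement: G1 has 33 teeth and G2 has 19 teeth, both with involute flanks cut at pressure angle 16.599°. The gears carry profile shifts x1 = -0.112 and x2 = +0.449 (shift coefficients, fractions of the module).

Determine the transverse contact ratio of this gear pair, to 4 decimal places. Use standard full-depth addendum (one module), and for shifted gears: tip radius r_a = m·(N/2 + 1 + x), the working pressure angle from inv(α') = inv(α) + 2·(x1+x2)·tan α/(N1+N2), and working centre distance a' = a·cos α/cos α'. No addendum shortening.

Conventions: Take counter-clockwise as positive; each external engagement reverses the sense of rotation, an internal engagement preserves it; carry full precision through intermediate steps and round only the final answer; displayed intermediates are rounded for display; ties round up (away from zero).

recognized (one external pair, fixed centres): single-mesh tooth geometry, m = 3.880, N1 = 33, N2 = 19
base radii: r_b1 = 61.352130, r_b2 = 35.323954
tip radii: r_a1 = 67.465440, r_a2 = 42.482120
inv(α') = inv(16.599°) + 2·(-0.112+0.449)·tan α/(33+19) = 0.01225050  ⇒  α' = 18.77258°
a' = a·cos α / cos α' = 100.8800·cos 16.599°/cos 18.77258° = 102.107879
action lengths: √(r_a1²−r_b1²) = 28.062460, √(r_a2²−r_b2²) = 23.599763
base pitch p_b = π·m·cos α = 11.681418
CR = (28.062460 + 23.599763 − 102.107879·sin 18.77258°)/11.681418 = 1.609618
contact ratio ≈ 1.6096

1.6096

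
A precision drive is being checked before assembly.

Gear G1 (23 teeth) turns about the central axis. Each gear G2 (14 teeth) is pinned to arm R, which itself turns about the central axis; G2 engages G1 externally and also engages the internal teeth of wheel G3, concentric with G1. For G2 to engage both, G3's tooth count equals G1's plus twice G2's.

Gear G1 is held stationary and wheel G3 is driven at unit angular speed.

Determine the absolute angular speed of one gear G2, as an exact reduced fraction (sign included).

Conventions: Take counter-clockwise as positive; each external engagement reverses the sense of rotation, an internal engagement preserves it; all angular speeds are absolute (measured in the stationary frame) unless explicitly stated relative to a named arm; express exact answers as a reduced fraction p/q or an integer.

recognized (axles ride arm R): planetary set, 23/14/51 teeth
ring teeth: 23 + 2·14 = 51
23(ω_sun−ω_arm) = −51(ω_ring−ω_arm),  ω_sun = 0, ω_ring = 1
23(0−ω_arm) = −51(1−ω_arm)  ⇒  74·ω_arm = 51  ⇒  ω_arm = 51/74
sun–planet mesh: 23·(0−51/74) = −14·(ω_p−ω_arm)  ⇒  ω_p−ω_arm = 1173/1036
ω_p = 51/74 + 1173/1036 = 51/28
exact speed ratio = 51/28

51/28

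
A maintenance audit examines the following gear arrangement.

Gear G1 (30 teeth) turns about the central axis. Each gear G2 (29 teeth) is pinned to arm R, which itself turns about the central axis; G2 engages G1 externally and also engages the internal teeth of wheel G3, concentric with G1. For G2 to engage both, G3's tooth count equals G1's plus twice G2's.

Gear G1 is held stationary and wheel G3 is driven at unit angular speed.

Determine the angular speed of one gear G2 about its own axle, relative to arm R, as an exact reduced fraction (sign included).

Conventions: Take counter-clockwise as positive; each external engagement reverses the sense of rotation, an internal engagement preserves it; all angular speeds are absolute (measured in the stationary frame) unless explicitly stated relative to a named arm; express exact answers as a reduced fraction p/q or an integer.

1320/1711

recognized (axles ride arm R): planetary set, 30/29/88 teeth
ring teeth: 30 + 2·29 = 88
30(ω_sun−ω_arm) = −88(ω_ring−ω_arm),  ω_sun = 0, ω_ring = 1
30(0−ω_arm) = −88(1−ω_arm)  ⇒  118·ω_arm = 88  ⇒  ω_arm = 44/59
sun–planet mesh: 30·(0−44/59) = −29·(ω_p−ω_arm)  ⇒  ω_p−ω_arm = 1320/1711
exact speed ratio = 1320/1711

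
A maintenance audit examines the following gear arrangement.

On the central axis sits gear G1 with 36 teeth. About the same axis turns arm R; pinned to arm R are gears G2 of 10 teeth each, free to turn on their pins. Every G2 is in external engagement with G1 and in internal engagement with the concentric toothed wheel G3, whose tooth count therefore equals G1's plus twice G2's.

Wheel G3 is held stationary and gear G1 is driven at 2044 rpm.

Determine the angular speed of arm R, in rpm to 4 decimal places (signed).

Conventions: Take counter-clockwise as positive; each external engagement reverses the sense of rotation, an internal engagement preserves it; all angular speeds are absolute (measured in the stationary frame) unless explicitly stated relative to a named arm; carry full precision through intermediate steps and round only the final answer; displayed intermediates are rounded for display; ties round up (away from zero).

+799.8261 rpm

recognized (axles ride arm R): planetary set, 36/10/56 teeth
normalise by the input: solve with ω_sun = 1, then scale by 2044 rpm
ring teeth: 36 + 2·10 = 56
36(ω_sun−ω_arm) = −56(ω_ring−ω_arm),  ω_ring = 0, ω_sun = 1
36(1−ω_arm) = −56(0−ω_arm)  ⇒  92·ω_arm = 36  ⇒  ω_arm = 9/23
scale: ω_arm = 9/23 × 2044 rpm = +799.8261 rpm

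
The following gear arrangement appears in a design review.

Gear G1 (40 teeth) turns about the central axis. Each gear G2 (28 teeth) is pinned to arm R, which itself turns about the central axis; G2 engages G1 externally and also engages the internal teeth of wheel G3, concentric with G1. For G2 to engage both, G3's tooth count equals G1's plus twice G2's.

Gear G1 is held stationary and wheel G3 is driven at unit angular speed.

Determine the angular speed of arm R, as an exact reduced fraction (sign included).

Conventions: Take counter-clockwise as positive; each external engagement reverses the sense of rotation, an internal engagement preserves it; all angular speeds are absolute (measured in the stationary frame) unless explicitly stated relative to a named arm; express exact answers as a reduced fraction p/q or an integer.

planetary set (40T centre, 28T on arm, 96T internal) — Willis relation
ring teeth: 40 + 2·28 = 96
40(ω_sun−ω_arm) = −96(ω_ring−ω_arm),  ω_sun = 0, ω_ring = 1
40(0−ω_arm) = −96(1−ω_arm)  ⇒  136·ω_arm = 96  ⇒  ω_arm = 12/17
exact speed ratio = 12/17

12/17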